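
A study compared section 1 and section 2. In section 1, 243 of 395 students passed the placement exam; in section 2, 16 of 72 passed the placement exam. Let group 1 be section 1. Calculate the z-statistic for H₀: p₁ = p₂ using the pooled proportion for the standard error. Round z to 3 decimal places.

Sample proportions: p̂₁ = 243/395 = 0.61519 and p̂₂ = 16/72 = 0.22222.
Pooling: p̂ = 259/467 = 0.55460.
SE = √[p̂(1−p̂)(1/n₁+1/n₂)] = √[0.55460·0.44540·(1/395+1/72)] ≈ 0.063688.
z = 0.39297/0.063688 = 6.170.

z = 6.170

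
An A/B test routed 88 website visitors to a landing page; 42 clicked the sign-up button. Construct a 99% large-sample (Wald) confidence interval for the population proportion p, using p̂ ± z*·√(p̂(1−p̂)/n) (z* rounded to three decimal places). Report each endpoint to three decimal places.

With x = 42 successes in n = 88, p̂ = 0.47727.
SE(p̂) = √(0.47727·0.52273/88) = 0.053245.
For 99% confidence, z* = 2.576.
Margin of error: 2.576 × 0.053245 = 0.13716.
CI: 0.47727 ± 0.13716 = (0.340, 0.614).

(0.340, 0.614)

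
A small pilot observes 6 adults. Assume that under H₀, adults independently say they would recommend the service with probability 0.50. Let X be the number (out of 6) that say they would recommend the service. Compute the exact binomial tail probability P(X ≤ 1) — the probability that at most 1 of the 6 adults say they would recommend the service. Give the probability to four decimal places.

P = 0.1094

X is binomial with n = 6 and p = 0.50.
P(X ≤ 1) = C(6,0)·0.50^0·0.50^6 + C(6,1)·0.50^1·0.50^5.
= 0.015625 + 0.093750 = 0.1094.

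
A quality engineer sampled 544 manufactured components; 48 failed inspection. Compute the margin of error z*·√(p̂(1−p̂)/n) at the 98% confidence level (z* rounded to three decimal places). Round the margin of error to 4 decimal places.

ME = 0.0283

p̂ = 48/544 = 0.08824.
SE = √(p̂(1−p̂)/n) = √(0.080450/544) = 0.012161.
For 98% confidence, z* = 2.326.
Margin of error = z*·SE = 2.326 × 0.012161 = 0.0283.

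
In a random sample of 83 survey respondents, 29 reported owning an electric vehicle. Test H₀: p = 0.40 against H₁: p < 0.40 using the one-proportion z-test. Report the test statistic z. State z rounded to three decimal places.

z = -0.941

With x = 29 successes in n = 83, p̂ = 0.34940.
Under H₀, SE = √(p₀(1−p₀)/n) = √(0.40·0.60/83) = √0.002891566 = 0.053773.
z = (p̂ − p₀)/SE = (0.34940 − 0.40)/0.053773 = -0.941.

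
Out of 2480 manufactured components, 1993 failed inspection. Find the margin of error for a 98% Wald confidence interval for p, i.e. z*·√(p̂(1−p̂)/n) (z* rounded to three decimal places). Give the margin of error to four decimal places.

ME = 0.0186

p̂ = 1993/2480 = 0.80363.
SE(p̂) = √(0.80363·0.19637/2480) = 0.007977.
The 98% critical value is z* = 2.326.
So ME = 0.0186.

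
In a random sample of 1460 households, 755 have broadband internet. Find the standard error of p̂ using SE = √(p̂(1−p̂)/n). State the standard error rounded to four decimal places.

SE = 0.0131

p̂ = 755/1460 = 0.51712.
p̂(1−p̂) = 0.51712·0.48288 = 0.249707.
SE = √(0.249707/1460) = 0.0131.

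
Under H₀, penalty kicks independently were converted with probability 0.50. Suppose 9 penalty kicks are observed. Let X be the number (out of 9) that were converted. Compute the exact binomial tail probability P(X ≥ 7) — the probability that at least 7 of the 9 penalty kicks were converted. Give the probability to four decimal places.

P = 0.0898

X is binomial with n = 9 and p = 0.50.
P(X ≥ 7) = C(9,7)·0.50^7·0.50^2 + C(9,8)·0.50^8·0.50^1 + C(9,9)·0.50^9·0.50^0.
= 0.070312 + 0.017578 + 0.001953 = 0.0898.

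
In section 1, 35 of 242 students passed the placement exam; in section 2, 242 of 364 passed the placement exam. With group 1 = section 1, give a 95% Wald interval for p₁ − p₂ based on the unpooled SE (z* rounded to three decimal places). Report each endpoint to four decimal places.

p̂₁ = 35/242 = 0.14463, p̂₂ = 242/364 = 0.66484; p̂₁ − p̂₂ = -0.52021.
Unpooled SE = √(p̂₁(1−p̂₁)/n₁ + p̂₂(1−p̂₂)/n₂) = √(0.000511202 + 0.000612169) = 0.033517.
For 95% confidence, z* = 1.960. Margin = 1.960·0.033517 = 0.06569.
So the interval runs from -0.5859 to -0.4545.

(-0.5859, -0.4545)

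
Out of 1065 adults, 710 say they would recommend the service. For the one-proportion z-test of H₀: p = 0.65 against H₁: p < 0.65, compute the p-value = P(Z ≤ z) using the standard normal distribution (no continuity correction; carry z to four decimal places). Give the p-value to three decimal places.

The sample proportion is 710/1065 = 0.66667.
Under H₀, SE = √(p₀(1−p₀)/n) = √(0.65·0.35/1065) = √0.000213615 = 0.014616.
Test statistic (full precision, shown to 4 dp): z = (710/1065 − 0.65)/SE₀ ≈ 1.1403.
From the standard normal, P(Z ≤ z) = 0.873.

p-value = 0.873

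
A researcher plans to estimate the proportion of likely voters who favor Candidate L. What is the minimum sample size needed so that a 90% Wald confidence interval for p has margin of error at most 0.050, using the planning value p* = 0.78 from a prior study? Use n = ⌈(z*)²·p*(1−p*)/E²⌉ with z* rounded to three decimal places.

n = 186

For 90% confidence, z* = 1.645.
p*(1−p*) = 0.1716.
(z*)²·p*(1−p*)/E² = 2.706025·0.1716/0.002500 = 185.742.
⌈185.742⌉ = 186.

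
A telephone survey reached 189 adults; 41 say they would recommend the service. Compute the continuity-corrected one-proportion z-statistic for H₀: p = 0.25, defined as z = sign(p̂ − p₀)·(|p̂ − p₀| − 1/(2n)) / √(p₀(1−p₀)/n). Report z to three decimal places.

With x = 41 successes in n = 189, p̂ = 0.21693. p̂ − p₀ = -0.033069.
Continuity correction 1/(2n) = 1/378 = 0.002646.
Corrected numerator: |-0.033069| − 0.002646 = 0.030423.
SE₀ = √(0.25·0.75/189) = 0.031497.
z = −0.030423/0.031497 = -0.966.

z = -0.966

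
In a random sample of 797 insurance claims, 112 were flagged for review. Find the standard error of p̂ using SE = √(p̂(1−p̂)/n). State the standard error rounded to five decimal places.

SE = 0.01231

The sample proportion is 112/797 = 0.14053.
p̂(1−p̂) = 0.14053·0.85947 = 0.120781.
SE = √(0.120781/797) = √0.000151545 = 0.01231.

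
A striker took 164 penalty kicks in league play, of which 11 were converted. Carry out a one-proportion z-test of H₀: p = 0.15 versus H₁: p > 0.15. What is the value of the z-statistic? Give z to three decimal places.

z = -2.974

The sample proportion is 11/164 = 0.06707.
Null standard error: √(0.15·0.85/164) = √0.000777439 = 0.027883.
Test statistic: z = -0.08293/0.027883 = -2.974.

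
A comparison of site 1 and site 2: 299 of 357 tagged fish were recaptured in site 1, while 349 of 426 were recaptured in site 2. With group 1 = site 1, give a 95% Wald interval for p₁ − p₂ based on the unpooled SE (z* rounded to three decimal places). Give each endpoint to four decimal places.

p̂₁ = 0.83754, p̂₂ = 0.81925, so the observed difference is 0.01829.
SE = √(0.000381149 + 0.000347606) = √0.000728755 = 0.026995.
For 95% confidence, z* = 1.960. Margin = 1.960·0.026995 = 0.05291.
CI: 0.01829 ± 0.05291 = (-0.0346, 0.0712).

(-0.0346, 0.0712)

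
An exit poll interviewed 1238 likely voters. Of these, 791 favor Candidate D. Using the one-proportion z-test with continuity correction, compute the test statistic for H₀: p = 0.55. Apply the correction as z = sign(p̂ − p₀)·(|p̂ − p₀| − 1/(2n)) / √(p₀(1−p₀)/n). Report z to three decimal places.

Sample proportion p̂ = 791/1238 = 0.63893. p̂ − p₀ = 0.088934.
1/(2n) = 0.000404.
Corrected numerator: |0.088934| − 0.000404 = 0.088530.
SE₀ = √(0.55·0.45/1238) = 0.014139.
z = +0.088530/0.014139 = 6.261.

z = 6.261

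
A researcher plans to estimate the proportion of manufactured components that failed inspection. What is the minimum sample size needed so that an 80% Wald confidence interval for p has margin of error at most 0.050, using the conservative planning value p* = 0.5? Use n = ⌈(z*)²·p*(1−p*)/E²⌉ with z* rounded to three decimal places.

n = 165

The 80% critical value is z* = 1.282.
p*(1−p*) = 0.2500.
(z*)²·p*(1−p*)/E² = 1.643524·0.2500/0.002500 = 164.352.
Rounding up, n = 165.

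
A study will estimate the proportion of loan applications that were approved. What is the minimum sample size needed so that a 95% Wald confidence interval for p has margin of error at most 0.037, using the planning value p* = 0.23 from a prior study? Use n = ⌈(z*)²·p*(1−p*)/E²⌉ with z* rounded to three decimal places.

n = 497

The 95% critical value is z* = 1.960.
p*(1−p*) = 0.1771.
(z*)²·p*(1−p*)/E² = 3.841600·0.1771/0.001369 = 496.967.
Rounding up, n = 497.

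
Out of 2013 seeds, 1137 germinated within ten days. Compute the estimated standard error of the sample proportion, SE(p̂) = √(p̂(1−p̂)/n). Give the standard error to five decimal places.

With x = 1137 successes in n = 2013, p̂ = 0.56483.
p̂(1−p̂) = 0.245797.
Dividing by n and taking the root: √0.000122105 = 0.01105.

SE = 0.01105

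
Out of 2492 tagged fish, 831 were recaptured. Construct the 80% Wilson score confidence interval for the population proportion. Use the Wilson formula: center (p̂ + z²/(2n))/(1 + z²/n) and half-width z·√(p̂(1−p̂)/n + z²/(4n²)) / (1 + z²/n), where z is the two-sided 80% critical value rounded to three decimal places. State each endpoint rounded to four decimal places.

Here p̂ = 831/2492 = 0.33347 and z = 1.282 (z² = 1.643524).
1 + z²/n = 1.000660.
Adjusted center: (0.33347 + z²/(2n))/1.000660 = 0.33358.
Radicand: p̂(1−p̂)/n + z²/(4n²) = 0.000089192 + 0.000000066 = 0.000089258.
Half-width = 1.282·√0.000089258/1.000660 = 0.01210.
So the interval runs from 0.3215 to 0.3457.

(0.3215, 0.3457)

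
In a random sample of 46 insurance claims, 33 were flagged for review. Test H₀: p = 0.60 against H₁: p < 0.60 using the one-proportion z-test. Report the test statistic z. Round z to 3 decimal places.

z = 1.625

The sample proportion is 33/46 = 0.71739.
SE₀ = √(0.60·0.40/46) = 0.072232.
Test statistic: z = 0.11739/0.072232 = 1.625.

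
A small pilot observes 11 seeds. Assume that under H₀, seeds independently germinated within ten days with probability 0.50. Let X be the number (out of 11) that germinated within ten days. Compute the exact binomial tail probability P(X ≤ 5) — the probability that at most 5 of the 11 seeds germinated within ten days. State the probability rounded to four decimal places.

X ~ Binomial(n=11, p=0.50).
P(X ≤ 5) = Σ_{j=0}^{5} C(11,j)·0.50^j·0.50^{11−j}.
= 0.000488 + 0.005371 + 0.026855 + 0.080566 + 0.161133 + 0.225586 = 0.5000.

P = 0.5000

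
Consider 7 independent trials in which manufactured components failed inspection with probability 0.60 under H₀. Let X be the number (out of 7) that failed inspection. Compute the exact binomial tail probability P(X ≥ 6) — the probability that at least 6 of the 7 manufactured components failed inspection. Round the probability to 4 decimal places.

P = 0.1586

X ~ Binomial(n=7, p=0.60).
P(X ≥ 6) = C(7,6)·0.60^6·0.40^1 + C(7,7)·0.60^7·0.40^0.
= 0.130637 + 0.027994 = 0.1586.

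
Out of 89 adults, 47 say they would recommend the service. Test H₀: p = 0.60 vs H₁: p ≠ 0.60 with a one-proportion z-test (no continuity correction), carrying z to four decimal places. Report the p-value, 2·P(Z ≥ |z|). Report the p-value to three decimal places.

With x = 47 successes in n = 89, p̂ = 0.52809.
Null standard error: √(0.60·0.40/89) = √0.002696629 = 0.051929.
z = (p̂ − p₀)/SE = (47/89 − 0.60)/0.051929 ≈ -1.3848.
p-value = 2·P(Z ≥ |z|) with z = -1.3848 → 0.166.

p-value = 0.166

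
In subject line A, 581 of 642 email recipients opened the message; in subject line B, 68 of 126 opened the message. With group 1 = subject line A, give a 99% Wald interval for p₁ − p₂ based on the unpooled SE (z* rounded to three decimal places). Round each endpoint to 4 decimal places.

(0.2471, 0.4835)

p̂₁ = 0.90498, p̂₂ = 0.53968, so the observed difference is 0.36530.
SE = √(0.000133937 + 0.001971629) = √0.002105566 = 0.045886.
For 99% confidence, z* = 2.576. Margin of error = 0.11820.
So the interval runs from 0.2471 to 0.4835.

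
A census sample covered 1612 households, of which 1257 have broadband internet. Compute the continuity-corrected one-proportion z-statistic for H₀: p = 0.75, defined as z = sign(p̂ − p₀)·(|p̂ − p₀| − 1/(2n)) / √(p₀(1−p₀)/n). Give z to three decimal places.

p̂ = 1257/1612 = 0.77978. p̂ − p₀ = 0.029777.
1/(2n) = 0.000310.
Corrected numerator: |0.029777| − 0.000310 = 0.029467.
Under H₀, SE = √(p₀(1−p₀)/n) = √(0.75·0.25/1612) = √0.000116315 = 0.010785.
z = (+)0.029467/0.010785 = 2.732.

z = 2.732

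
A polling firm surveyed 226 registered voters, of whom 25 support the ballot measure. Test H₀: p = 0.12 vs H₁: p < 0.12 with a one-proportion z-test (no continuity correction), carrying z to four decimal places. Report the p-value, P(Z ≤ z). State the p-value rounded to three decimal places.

p̂ = 25/226 = 0.11062.
SE₀ = √(0.12·0.88/226) = 0.021616.
Test statistic (full precision, shown to 4 dp): z = (25/226 − 0.12)/SE₀ ≈ -0.4340.
From the standard normal, P(Z ≤ z) = 0.332.

p-value = 0.332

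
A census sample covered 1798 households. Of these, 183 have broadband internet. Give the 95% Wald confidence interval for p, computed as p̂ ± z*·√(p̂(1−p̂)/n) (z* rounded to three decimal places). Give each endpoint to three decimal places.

The sample proportion is 183/1798 = 0.10178.
SE(p̂) = √(0.10178·0.89822/1798) = 0.007131.
The 95% critical value is z* = 1.960.
Margin = 1.960·0.007131 = 0.01398.
Interval: 0.10178 ± 0.01398 → (0.088, 0.116).

(0.088, 0.116)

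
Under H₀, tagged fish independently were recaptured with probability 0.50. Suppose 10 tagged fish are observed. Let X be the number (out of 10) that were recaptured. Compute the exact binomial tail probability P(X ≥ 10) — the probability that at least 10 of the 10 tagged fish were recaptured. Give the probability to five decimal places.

P = 0.00098

X is binomial with n = 10 and p = 0.50.
P(X ≥ 10) = C(10,10)·0.50^10·0.50^0.
= 0.000977 = 0.00098.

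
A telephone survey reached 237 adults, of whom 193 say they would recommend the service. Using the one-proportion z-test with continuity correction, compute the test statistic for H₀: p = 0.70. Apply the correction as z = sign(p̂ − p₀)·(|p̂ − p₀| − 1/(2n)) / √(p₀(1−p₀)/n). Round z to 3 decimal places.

z = 3.770

p̂ = 193/237 = 0.81435. p̂ − p₀ = 0.114346.
Continuity correction 1/(2n) = 1/474 = 0.002110.
Corrected numerator: |0.114346| − 0.002110 = 0.112236.
Under H₀, SE = √(p₀(1−p₀)/n) = √(0.70·0.30/237) = √0.000886076 = 0.029767.
z = +0.112236/0.029767 = 3.770.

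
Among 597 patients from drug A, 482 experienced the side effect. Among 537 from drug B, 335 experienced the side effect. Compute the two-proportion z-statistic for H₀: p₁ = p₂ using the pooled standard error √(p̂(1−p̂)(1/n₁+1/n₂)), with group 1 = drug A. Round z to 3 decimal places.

p̂₁ = 482/597 = 0.80737, p̂₂ = 335/537 = 0.62384.
Pooling: p̂ = 817/1134 = 0.72046.
Pooled SE = √[0.2013980·0.00353724] ≈ 0.026691.
z = 0.18353/0.026691 = 6.876.

z = 6.876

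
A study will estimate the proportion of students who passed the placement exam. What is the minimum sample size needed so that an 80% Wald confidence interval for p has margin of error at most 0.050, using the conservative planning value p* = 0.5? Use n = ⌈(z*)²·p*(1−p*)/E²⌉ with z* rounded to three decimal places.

The 80% critical value is z* = 1.282.
p*(1−p*) = 0.50·0.50 = 0.2500.
(z*)²·p*(1−p*)/E² = 1.643524·0.2500/0.002500 = 164.352.
⌈164.352⌉ = 165.

n = 165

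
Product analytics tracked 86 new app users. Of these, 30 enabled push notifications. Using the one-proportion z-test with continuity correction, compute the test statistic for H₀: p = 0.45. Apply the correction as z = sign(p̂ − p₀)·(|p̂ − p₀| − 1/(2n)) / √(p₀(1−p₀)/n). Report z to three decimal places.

The sample proportion is 30/86 = 0.34884. p̂ − p₀ = -0.101163.
1/(2n) = 0.005814.
Corrected numerator: |-0.101163| − 0.005814 = 0.095349.
Null standard error: √(0.45·0.55/86) = √0.002877907 = 0.053646.
z = (−)0.095349/0.053646 = -1.777.

z = -1.777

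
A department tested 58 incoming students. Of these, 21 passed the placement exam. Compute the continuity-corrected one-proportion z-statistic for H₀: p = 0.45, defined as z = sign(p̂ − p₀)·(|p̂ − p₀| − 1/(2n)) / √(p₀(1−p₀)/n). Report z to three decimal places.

p̂ = 21/58 = 0.36207. p̂ − p₀ = -0.087931.
1/(2n) = 0.008621.
Corrected numerator: |-0.087931| − 0.008621 = 0.079310.
Under H₀, SE = √(p₀(1−p₀)/n) = √(0.45·0.55/58) = √0.004267241 = 0.065324.
z = −0.079310/0.065324 = -1.214.

z = -1.214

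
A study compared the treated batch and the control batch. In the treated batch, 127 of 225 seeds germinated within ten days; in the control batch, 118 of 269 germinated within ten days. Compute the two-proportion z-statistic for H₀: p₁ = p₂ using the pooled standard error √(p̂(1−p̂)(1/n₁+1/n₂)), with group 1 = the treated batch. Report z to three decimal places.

Sample proportions: p̂₁ = 127/225 = 0.56444 and p̂₂ = 118/269 = 0.43866.
Pooling: p̂ = 245/494 = 0.49595.
Pooled SE = √[0.2499836·0.00816192] ≈ 0.045170.
z = 0.12578/0.045170 = 2.785.

z = 2.785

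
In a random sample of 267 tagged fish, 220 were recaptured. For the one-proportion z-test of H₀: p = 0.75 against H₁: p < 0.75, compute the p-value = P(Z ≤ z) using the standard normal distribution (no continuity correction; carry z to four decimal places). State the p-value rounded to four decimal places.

p-value = 0.9974

Sample proportion p̂ = 220/267 = 0.82397.
Under H₀, SE = √(p₀(1−p₀)/n) = √(0.75·0.25/267) = √0.000702247 = 0.026500.
z = (p̂ − p₀)/SE = (220/267 − 0.75)/0.026500 ≈ 2.7913.
From the standard normal, P(Z ≤ z) = 0.9974.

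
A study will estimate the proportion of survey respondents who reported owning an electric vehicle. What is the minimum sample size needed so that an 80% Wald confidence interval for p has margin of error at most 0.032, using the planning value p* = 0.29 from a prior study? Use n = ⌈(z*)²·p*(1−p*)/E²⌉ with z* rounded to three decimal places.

For 80% confidence, z* = 1.282.
p*(1−p*) = 0.2059.
(z*)²·p*(1−p*)/E² = 1.643524·0.2059/0.001024 = 330.470.
Rounding up, n = 331.

n = 331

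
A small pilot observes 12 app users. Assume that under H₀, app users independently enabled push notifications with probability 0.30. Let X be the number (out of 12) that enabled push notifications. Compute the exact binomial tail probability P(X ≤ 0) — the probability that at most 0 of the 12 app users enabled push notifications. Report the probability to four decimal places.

P = 0.0138

X is binomial with n = 12 and p = 0.30.
P(X ≤ 0) = C(12,0)·0.30^0·0.70^12.
= 0.013841 = 0.0138.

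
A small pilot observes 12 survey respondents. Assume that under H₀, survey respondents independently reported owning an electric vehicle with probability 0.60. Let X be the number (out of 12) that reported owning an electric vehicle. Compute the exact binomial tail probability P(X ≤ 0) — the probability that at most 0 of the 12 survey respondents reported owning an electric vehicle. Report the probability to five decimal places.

X ~ Binomial(n=12, p=0.60).
P(X ≤ 0) = C(12,0)·0.60^0·0.40^12.
= 0.000017 = 0.00002.

P = 0.00002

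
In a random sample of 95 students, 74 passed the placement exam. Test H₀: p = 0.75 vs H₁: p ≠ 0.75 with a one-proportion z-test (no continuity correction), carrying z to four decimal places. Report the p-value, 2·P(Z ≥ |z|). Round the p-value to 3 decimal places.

p-value = 0.515

With x = 74 successes in n = 95, p̂ = 0.77895.
SE₀ = √(0.75·0.25/95) = 0.044426.
z = (p̂ − p₀)/SE = (74/95 − 0.75)/0.044426 ≈ 0.6516.
p-value = 2·P(Z ≥ |z|) with z = 0.6516 → 0.515.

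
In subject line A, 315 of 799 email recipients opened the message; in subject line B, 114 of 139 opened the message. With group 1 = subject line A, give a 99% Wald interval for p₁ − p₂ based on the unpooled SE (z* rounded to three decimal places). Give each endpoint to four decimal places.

(-0.5209, -0.3309)

p̂₁ = 0.39424, p̂₂ = 0.82014, so the observed difference is -0.42590.
SE = √(0.000298893 + 0.001061208) = √0.001360101 = 0.036880.
The 99% critical value is z* = 2.576. Margin = 2.576·0.036880 = 0.09500.
Interval: -0.42590 ± 0.09500 → (-0.5209, -0.3309).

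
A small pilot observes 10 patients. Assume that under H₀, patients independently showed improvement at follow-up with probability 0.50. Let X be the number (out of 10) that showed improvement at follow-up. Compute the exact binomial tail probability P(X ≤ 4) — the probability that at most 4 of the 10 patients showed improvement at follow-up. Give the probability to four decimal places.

X is binomial with n = 10 and p = 0.50.
P(X ≤ 4) = Σ_{j=0}^{4} C(10,j)·0.50^j·0.50^{10−j}.
= 0.000977 + 0.009766 + 0.043945 + 0.117188 + 0.205078 = 0.3770.

P = 0.3770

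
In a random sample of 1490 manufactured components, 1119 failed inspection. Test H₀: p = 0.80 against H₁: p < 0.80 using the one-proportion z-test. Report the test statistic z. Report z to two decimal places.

z = -4.73

The sample proportion is 1119/1490 = 0.75101.
Null standard error: √(0.80·0.20/1490) = √0.000107383 = 0.010363.
z = (0.75101 − 0.80)/0.010363 = -0.04899/0.010363 = -4.73.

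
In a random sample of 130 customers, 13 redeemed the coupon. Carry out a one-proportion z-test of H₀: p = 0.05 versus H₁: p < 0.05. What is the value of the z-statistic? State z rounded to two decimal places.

z = 2.62

p̂ = 13/130 = 0.10000.
Null standard error: √(0.05·0.95/130) = √0.000365385 = 0.019115.
Test statistic: z = 0.05000/0.019115 = 2.62.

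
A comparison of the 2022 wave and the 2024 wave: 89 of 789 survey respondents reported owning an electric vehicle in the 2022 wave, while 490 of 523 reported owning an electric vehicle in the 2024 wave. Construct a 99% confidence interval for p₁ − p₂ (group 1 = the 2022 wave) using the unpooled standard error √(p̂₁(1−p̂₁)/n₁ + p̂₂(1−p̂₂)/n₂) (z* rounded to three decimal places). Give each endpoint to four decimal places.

(-0.8640, -0.7842)

p̂₁ = 0.11280, p̂₂ = 0.93690, so the observed difference is -0.82410.
SE = √(0.000126840 + 0.000113033) = √0.000239873 = 0.015488.
z* = 2.576 at the 99% level. Margin of error = 0.03990.
CI: -0.82410 ± 0.03990 = (-0.8640, -0.7842).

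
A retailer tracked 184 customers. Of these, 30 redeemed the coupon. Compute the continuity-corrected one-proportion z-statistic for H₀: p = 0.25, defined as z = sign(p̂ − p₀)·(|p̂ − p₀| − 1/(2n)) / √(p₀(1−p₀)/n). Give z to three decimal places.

z = -2.639

p̂ = 30/184 = 0.16304. p̂ − p₀ = -0.086957.
1/(2n) = 0.002717.
Corrected numerator: |-0.086957| − 0.002717 = 0.084240.
SE₀ = √(0.25·0.75/184) = 0.031922.
z = −0.084240/0.031922 = -2.639.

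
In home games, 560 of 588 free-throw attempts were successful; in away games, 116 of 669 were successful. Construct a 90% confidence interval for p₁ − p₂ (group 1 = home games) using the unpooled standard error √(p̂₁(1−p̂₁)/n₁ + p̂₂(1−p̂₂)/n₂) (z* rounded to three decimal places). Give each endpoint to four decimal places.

p̂₁ = 560/588 = 0.95238, p̂₂ = 116/669 = 0.17339; p̂₁ − p̂₂ = 0.77899.
Unpooled SE = √(p̂₁(1−p̂₁)/n₁ + p̂₂(1−p̂₂)/n₂) = √(0.000077128 + 0.000214242) = 0.017070.
The 90% critical value is z* = 1.645. Margin of error = 0.02808.
So the interval runs from 0.7509 to 0.8071.

(0.7509, 0.8071)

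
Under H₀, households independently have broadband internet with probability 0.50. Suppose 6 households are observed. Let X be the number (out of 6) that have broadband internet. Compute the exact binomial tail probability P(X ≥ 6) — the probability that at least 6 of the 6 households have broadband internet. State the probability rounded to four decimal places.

X is binomial with n = 6 and p = 0.50.
P(X ≥ 6) = C(6,6)·0.50^6·0.50^0.
= 0.015625 = 0.0156.

P = 0.0156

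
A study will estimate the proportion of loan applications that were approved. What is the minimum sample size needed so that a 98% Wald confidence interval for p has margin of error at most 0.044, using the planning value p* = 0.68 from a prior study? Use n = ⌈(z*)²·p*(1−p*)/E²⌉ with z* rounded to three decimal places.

z* = 2.326 at the 98% level.
p*(1−p*) = 0.2176.
(z*)²·p*(1−p*)/E² = 5.410276·0.2176/0.001936 = 608.097.
⌈608.097⌉ = 609.

n = 609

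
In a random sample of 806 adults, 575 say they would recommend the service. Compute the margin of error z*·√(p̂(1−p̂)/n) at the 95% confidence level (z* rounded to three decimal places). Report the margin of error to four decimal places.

p̂ = 575/806 = 0.71340.
SE = √(p̂(1−p̂)/n) = √(0.204461/806) = 0.015927.
z* = 1.960 at the 95% level.
Margin of error = z*·SE = 1.960 × 0.015927 = 0.0312.

ME = 0.0312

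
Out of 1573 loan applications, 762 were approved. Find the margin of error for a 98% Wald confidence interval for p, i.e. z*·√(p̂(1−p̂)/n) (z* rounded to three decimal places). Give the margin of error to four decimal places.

p̂ = 762/1573 = 0.48442.
SE(p̂) = √(0.48442·0.51558/1573) = 0.012601.
The 98% critical value is z* = 2.326.
So ME = 0.0293.

ME = 0.0293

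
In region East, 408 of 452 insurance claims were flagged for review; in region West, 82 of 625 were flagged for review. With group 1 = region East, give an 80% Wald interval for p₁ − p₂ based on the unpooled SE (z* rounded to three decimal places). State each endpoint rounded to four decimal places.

p̂₁ = 408/452 = 0.90265, p̂₂ = 82/625 = 0.13120; p̂₁ − p̂₂ = 0.77145.
SE = √(0.000194401 + 0.000182378) = √0.000376779 = 0.019411.
The 80% critical value is z* = 1.282. Margin of error = 0.02488.
Interval: 0.77145 ± 0.02488 → (0.7466, 0.7963).

(0.7466, 0.7963)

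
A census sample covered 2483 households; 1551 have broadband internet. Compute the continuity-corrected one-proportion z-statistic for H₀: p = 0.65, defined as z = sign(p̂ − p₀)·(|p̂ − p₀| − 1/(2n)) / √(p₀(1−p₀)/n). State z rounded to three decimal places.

p̂ = 1551/2483 = 0.62465. p̂ − p₀ = -0.025352.
1/(2n) = 0.000201.
Corrected numerator: |-0.025352| − 0.000201 = 0.025151.
SE₀ = √(0.65·0.35/2483) = 0.009572.
z = (−)0.025151/0.009572 = -2.628.

z = -2.628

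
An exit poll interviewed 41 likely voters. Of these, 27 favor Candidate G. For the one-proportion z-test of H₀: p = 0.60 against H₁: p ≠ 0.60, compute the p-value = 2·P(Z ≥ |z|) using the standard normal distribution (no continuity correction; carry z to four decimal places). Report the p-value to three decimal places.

p-value = 0.444

With x = 27 successes in n = 41, p̂ = 0.65854.
Under H₀, SE = √(p₀(1−p₀)/n) = √(0.60·0.40/41) = √0.005853659 = 0.076509.
Test statistic (full precision, shown to 4 dp): z = (27/41 − 0.60)/SE₀ ≈ 0.7651.
From the standard normal, 2·P(Z ≥ |z|) = 0.444.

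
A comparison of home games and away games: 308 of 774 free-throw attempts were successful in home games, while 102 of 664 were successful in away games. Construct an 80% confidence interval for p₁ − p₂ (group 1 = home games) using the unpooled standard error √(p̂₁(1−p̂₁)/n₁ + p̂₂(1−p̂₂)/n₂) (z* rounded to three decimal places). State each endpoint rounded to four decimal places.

p̂₁ = 308/774 = 0.39793, p̂₂ = 102/664 = 0.15361; p̂₁ − p̂₂ = 0.24432.
Unpooled SE = √(p̂₁(1−p̂₁)/n₁ + p̂₂(1−p̂₂)/n₂) = √(0.000309538 + 0.000195809) = 0.022480.
z* = 1.282 at the 80% level. Margin = 1.282·0.022480 = 0.02882.
So the interval runs from 0.2155 to 0.2731.

(0.2155, 0.2731)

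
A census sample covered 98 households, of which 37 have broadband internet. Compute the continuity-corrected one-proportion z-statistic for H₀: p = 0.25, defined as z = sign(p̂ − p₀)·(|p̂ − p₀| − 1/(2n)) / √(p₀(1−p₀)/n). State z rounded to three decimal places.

With x = 37 successes in n = 98, p̂ = 0.37755. p̂ − p₀ = 0.127551.
1/(2n) = 0.005102.
Corrected numerator: |0.127551| − 0.005102 = 0.122449.
SE₀ = √(0.25·0.75/98) = 0.043741.
z = +0.122449/0.043741 = 2.799.

z = 2.799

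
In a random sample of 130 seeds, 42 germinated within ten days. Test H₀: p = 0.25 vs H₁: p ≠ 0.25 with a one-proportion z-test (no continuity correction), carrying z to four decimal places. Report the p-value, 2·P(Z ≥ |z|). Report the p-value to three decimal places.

With x = 42 successes in n = 130, p̂ = 0.32308.
Under H₀, SE = √(p₀(1−p₀)/n) = √(0.25·0.75/130) = √0.001442308 = 0.037978.
Test statistic (full precision, shown to 4 dp): z = (42/130 − 0.25)/SE₀ ≈ 1.9242.
From the standard normal, 2·P(Z ≥ |z|) = 0.054.

p-value = 0.054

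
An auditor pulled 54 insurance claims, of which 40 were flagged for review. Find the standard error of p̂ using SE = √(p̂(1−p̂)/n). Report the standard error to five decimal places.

SE = 0.05964

With x = 40 successes in n = 54, p̂ = 0.74074.
p̂(1−p̂) = 0.192044.
SE = √(0.192044/54) = 0.05964.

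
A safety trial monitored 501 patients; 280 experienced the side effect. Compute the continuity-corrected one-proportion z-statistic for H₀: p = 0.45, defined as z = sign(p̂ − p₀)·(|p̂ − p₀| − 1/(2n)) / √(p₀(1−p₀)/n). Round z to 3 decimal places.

z = 4.854

The sample proportion is 280/501 = 0.55888. p̂ − p₀ = 0.108882.
Continuity correction 1/(2n) = 1/1002 = 0.000998.
Corrected numerator: |0.108882| − 0.000998 = 0.107884.
Under H₀, SE = √(p₀(1−p₀)/n) = √(0.45·0.55/501) = √0.000494012 = 0.022226.
z = (+)0.107884/0.022226 = 4.854.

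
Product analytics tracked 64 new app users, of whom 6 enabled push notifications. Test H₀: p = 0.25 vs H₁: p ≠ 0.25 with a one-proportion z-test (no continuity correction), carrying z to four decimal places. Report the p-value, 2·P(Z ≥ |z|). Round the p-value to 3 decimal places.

The sample proportion is 6/64 = 0.09375.
Null standard error: √(0.25·0.75/64) = √0.002929688 = 0.054127.
Test statistic (full precision, shown to 4 dp): z = (6/64 − 0.25)/SE₀ ≈ -2.8868.
p-value = 2·P(Z ≥ |z|) with z = -2.8868 → 0.004.

p-value = 0.004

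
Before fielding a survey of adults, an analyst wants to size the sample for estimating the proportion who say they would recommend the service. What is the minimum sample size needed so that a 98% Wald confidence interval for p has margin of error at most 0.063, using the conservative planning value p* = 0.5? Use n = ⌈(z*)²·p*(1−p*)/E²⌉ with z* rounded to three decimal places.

z* = 2.326 at the 98% level.
p*(1−p*) = 0.2500.
Required n before rounding: 5.410276 × 0.2500 / 0.063² = 340.783.
Rounding up, n = 341.

n = 341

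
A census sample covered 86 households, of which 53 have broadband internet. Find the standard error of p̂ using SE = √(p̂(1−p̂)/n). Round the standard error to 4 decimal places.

Sample proportion p̂ = 53/86 = 0.61628.
p̂(1−p̂) = 0.236479.
Dividing by n and taking the root: √0.002749756 = 0.0524.

SE = 0.0524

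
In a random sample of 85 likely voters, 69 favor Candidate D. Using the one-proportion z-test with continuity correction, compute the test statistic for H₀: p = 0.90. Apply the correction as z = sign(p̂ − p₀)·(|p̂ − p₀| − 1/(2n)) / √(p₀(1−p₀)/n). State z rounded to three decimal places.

With x = 69 successes in n = 85, p̂ = 0.81176. p̂ − p₀ = -0.088235.
Continuity correction 1/(2n) = 1/170 = 0.005882.
Corrected numerator: |-0.088235| − 0.005882 = 0.082353.
Under H₀, SE = √(p₀(1−p₀)/n) = √(0.90·0.10/85) = √0.001058824 = 0.032540.
z = (−)0.082353/0.032540 = -2.531.

z = -2.531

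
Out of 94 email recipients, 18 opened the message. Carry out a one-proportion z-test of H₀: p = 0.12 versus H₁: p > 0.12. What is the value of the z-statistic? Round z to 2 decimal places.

z = 2.13

p̂ = 18/94 = 0.19149.
Null standard error: √(0.12·0.88/94) = √0.001123404 = 0.033517.
Test statistic: z = 0.07149/0.033517 = 2.13.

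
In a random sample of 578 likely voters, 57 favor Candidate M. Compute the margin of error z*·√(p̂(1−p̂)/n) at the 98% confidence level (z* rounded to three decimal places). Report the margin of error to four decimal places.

p̂ = 57/578 = 0.09862.
Standard error of p̂: √(0.088891/578) = √0.000153790 = 0.012401.
For 98% confidence, z* = 2.326.
ME = 2.326·0.012401 = 0.0288.

ME = 0.0288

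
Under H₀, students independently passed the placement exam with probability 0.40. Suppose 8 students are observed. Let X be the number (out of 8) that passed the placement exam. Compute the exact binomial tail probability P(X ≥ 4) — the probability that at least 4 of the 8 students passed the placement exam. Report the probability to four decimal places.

X is binomial with n = 8 and p = 0.40.
P(X ≥ 4) = Σ_{j=4}^{8} C(8,j)·0.40^j·0.60^{8−j}.
= 0.232243 + 0.123863 + 0.041288 + 0.007864 + 0.000655 = 0.4059.

P = 0.4059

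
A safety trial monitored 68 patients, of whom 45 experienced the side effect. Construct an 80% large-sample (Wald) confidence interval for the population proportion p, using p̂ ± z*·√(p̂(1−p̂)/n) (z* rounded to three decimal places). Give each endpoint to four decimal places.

Sample proportion p̂ = 45/68 = 0.66176.
SE = √(p̂(1−p̂)/n) = √(0.223832/68) = 0.057373.
The 80% critical value is z* = 1.282.
Margin of error: 1.282 × 0.057373 = 0.07355.
So the interval runs from 0.5882 to 0.7353.

(0.5882, 0.7353)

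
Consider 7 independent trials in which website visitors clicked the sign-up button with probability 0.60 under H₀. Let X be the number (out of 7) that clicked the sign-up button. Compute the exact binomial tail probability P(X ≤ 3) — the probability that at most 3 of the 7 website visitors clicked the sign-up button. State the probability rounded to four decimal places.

P = 0.2898

X is binomial with n = 7 and p = 0.60.
P(X ≤ 3) = C(7,0)·0.60^0·0.40^7 + C(7,1)·0.60^1·0.40^6 + C(7,2)·0.60^2·0.40^5 + C(7,3)·0.60^3·0.40^4.
= 0.001638 + 0.017203 + 0.077414 + 0.193536 = 0.2898.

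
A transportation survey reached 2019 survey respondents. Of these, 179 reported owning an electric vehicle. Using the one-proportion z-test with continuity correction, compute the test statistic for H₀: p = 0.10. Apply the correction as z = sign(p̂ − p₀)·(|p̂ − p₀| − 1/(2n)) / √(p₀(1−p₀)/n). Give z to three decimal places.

z = -1.662

p̂ = 179/2019 = 0.08866. p̂ − p₀ = -0.011342.
Continuity correction 1/(2n) = 1/4038 = 0.000248.
Corrected numerator: |-0.011342| − 0.000248 = 0.011094.
SE₀ = √(0.10·0.90/2019) = 0.006677.
z = −0.011094/0.006677 = -1.662.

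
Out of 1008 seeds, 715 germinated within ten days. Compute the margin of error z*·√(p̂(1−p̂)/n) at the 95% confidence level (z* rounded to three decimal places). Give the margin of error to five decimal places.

The sample proportion is 715/1008 = 0.70933.
SE(p̂) = √(0.70933·0.29067/1008) = 0.014302.
z* = 1.960 at the 95% level.
So ME = 0.02803.

ME = 0.02803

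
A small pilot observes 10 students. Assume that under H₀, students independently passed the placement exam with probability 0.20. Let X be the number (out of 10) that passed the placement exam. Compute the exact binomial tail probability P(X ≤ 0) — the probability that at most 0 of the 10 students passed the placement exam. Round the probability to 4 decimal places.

P = 0.1074

X is binomial with n = 10 and p = 0.20.
P(X ≤ 0) = C(10,0)·0.20^0·0.80^10.
= 0.107374 = 0.1074.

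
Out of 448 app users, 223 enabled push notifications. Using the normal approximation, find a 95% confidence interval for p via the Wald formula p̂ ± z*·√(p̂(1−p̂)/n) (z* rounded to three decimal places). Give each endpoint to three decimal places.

p̂ = 223/448 = 0.49777.
Standard error of p̂: √(0.249995/448) = √0.000558025 = 0.023623.
The 95% critical value is z* = 1.960.
Margin = 1.960·0.023623 = 0.04630.
CI: 0.49777 ± 0.04630 = (0.451, 0.544).

(0.451, 0.544)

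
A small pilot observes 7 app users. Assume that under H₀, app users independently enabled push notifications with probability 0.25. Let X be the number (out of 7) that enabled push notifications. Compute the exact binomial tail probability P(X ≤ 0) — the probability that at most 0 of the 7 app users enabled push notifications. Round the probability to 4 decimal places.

P = 0.1335

X ~ Binomial(n=7, p=0.25).
P(X ≤ 0) = C(7,0)·0.25^0·0.75^7.
= 0.133484 = 0.1335.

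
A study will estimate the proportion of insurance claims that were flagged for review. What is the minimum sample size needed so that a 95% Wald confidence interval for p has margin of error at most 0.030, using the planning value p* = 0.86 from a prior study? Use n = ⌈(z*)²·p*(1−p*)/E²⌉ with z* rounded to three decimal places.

n = 514

The 95% critical value is z* = 1.960.
p*(1−p*) = 0.86·0.14 = 0.1204.
Required n before rounding: 3.841600 × 0.1204 / 0.030² = 513.921.
⌈513.921⌉ = 514.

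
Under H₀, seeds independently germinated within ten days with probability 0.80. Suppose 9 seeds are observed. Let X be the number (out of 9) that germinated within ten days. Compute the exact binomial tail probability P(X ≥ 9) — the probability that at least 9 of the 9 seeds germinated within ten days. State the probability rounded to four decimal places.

P = 0.1342

X is binomial with n = 9 and p = 0.80.
P(X ≥ 9) = C(9,9)·0.80^9·0.20^0.
= 0.134218 = 0.1342.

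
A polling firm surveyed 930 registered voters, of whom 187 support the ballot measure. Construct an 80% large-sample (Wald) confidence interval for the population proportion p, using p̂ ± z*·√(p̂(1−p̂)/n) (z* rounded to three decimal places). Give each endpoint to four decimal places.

p̂ = 187/930 = 0.20108.
Standard error of p̂: √(0.160644/930) = √0.000172735 = 0.013143.
For 80% confidence, z* = 1.282.
Margin = 1.282·0.013143 = 0.01685.
CI: 0.20108 ± 0.01685 = (0.1842, 0.2179).

(0.1842, 0.2179)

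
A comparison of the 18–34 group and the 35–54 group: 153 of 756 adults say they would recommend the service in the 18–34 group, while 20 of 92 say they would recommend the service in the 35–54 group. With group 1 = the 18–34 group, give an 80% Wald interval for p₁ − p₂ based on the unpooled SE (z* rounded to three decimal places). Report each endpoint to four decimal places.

p̂₁ = 0.20238, p̂₂ = 0.21739, so the observed difference is -0.01501.
SE = √(0.000213522 + 0.001849264) = √0.002062786 = 0.045418.
The 80% critical value is z* = 1.282. Margin = 1.282·0.045418 = 0.05823.
So the interval runs from -0.0732 to 0.0432.

(-0.0732, 0.0432)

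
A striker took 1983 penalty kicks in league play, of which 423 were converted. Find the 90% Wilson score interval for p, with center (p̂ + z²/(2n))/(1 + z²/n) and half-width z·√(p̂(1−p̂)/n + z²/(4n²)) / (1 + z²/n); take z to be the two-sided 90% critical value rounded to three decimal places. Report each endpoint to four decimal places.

p̂ = 423/1983 = 0.21331; z = 1.645, so z² = 2.706025.
1 + z²/n = 1.001365.
Center = (0.21331 + 0.000682)/1.001365 = 0.21370.
Radicand: p̂(1−p̂)/n + z²/(4n²) = 0.000084625 + 0.000000172 = 0.000084797.
Half-width = 1.645·√0.000084797/1.001365 = 0.01513.
Interval: 0.21370 ± 0.01513 → (0.1986, 0.2288).

(0.1986, 0.2288)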